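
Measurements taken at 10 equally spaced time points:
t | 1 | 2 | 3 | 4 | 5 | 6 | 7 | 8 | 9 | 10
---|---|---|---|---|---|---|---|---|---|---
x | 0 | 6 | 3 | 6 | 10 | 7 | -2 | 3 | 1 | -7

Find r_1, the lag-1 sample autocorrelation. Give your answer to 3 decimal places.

Mean x̄ = (0 + 6 + 3 + 6 + 10 + 7 − 2 + 3 + 1 − 7)/10 = 2.7000
Numerator Σ_{t=1}^{9}(x_t−x̄)(x_{t+1}−x̄) = 42.9100
Denominator Σ(x_t−x̄)² = 220.1000
r_1 = 42.9100 / 220.1000 = 0.195

0.195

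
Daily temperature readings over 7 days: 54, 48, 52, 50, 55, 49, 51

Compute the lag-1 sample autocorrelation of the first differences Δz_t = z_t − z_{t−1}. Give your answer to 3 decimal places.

-0.701

First differences Δz: -6, 4, -2, 5, -6, 2
Mean of differences = -0.5000
Numerator Σ(Δz_t−Δz̄)(Δz_{t+1}−Δz̄) = -83.7500
Denominator Σ(Δz_t−Δz̄)² = 119.5000
r_1(Δz) = -83.7500 / 119.5000 = -0.701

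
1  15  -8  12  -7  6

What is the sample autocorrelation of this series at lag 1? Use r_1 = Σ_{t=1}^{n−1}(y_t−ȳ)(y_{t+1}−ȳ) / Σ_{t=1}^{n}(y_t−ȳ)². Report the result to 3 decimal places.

-0.817

Mean ȳ = (1 + 15 − 8 + 12 − 7 + 6)/6 = 3.1667
Deviations from mean: -2.1667, 11.8333, -11.1667, 8.8333, -10.1667, 2.8333
Σ(y_t−ȳ)(y_{t+1}−ȳ) = (-25.6389) + (-132.1389) + (-98.6389) + (-89.8056) + (-28.8056) = -375.0278
Denominator Σ(y_t−ȳ)² = 458.8333
r_1 = -375.0278 / 458.8333 = -0.817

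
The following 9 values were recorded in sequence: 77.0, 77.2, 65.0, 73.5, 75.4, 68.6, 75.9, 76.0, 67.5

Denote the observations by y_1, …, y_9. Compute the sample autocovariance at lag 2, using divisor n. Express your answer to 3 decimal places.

-8.241

Mean ȳ = (77.0 + 77.2 + 65.0 + 73.5 + 75.4 + 68.6 + 75.9 + 76.0 + 67.5)/9 = 72.9000
Σ_{t=1}^{7}(y_t−ȳ)(y_{t+2}−ȳ) = -74.1700
γ_2 = -74.1700 / 9 = -8.241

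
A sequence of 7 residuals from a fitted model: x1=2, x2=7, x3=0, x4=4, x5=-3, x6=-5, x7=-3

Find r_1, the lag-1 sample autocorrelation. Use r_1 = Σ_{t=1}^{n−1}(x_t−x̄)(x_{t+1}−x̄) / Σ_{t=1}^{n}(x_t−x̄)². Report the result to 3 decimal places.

0.279

Mean x̄ = (2 + 7 + 0 + 4 − 3 − 5 − 3)/7 = 0.2857
Deviations from mean: 1.7143, 6.7143, -0.2857, 3.7143, -3.2857, -5.2857, -3.2857
Σ(x_t−x̄)(x_{t+1}−x̄) = (11.5102) + (-1.9184) + (-1.0612) + (-12.2041) + (17.3673) + (17.3673) = 31.0612
Denominator Σ(x_t−x̄)² = 111.4286
r_1 = 31.0612 / 111.4286 = 0.279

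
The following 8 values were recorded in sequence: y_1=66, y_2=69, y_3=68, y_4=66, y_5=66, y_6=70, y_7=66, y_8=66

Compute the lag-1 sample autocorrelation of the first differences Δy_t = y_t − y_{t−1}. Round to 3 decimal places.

-0.370

First differences Δy: 3, -1, -2, 0, 4, -4, 0
Mean of differences = 0.0000
Numerator Σ(Δy_t−Δȳ)(Δy_{t+1}−Δȳ) = -17.0000
Denominator Σ(Δy_t−Δȳ)² = 46.0000
r_1(Δy) = -17.0000 / 46.0000 = -0.370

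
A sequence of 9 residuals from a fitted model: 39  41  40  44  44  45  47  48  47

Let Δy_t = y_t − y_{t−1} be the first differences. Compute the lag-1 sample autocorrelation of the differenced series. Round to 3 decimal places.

-0.550

First differences Δy: 2, -1, 4, 0, 1, 2, 1, -1
Mean of differences = 1.0000
Numerator Σ(Δy_t−Δȳ)(Δy_{t+1}−Δȳ) = -11.0000
Denominator Σ(Δy_t−Δȳ)² = 20.0000
r_1(Δy) = -11.0000 / 20.0000 = -0.550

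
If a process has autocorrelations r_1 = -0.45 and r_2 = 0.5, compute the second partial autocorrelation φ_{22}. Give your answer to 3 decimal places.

0.373

φ_{22} = (r_2 − r_1²) / (1 − r_1²)
r_1² = (-0.45)² = 0.2025
Numerator = 0.5 − 0.2025 = 0.2975; denominator = 1 − 0.2025 = 0.7975
φ_{22} = 0.2975 / 0.7975 = 0.373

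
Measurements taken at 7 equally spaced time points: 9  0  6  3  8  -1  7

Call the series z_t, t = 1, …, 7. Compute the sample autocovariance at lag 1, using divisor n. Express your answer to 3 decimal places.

Mean z̄ = (9 + 0 + 6 + 3 + 8 − 1 + 7)/7 = 4.5714
Deviations: 4.4286, -4.5714, 1.4286, -1.5714, 3.4286, -5.5714, 2.4286
Σ_{t=1}^{6}(z_t−z̄)(z_{t+1}−z̄) = -67.0408
γ_1 = -67.0408 / 7 = -9.577

-9.577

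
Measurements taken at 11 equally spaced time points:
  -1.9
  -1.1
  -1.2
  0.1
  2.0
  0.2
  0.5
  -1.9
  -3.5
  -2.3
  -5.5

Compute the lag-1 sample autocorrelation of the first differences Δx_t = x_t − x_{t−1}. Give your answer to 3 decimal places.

First differences Δx: 0.8, -0.1, 1.3, 1.9, -1.8, 0.3, -2.4, -1.6, 1.2, -3.2
Mean of differences = -0.3600
Numerator Σ(Δx_t−Δx̄)(Δx_{t+1}−Δx̄) = -4.9016
Denominator Σ(Δx_t−Δx̄)² = 27.9840
r_1(Δx) = -4.9016 / 27.9840 = -0.175

-0.175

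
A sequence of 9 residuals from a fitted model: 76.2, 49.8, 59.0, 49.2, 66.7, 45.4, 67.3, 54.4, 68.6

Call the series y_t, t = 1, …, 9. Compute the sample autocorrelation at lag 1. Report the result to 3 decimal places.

Mean ȳ = (76.2 + 49.8 + 59.0 + 49.2 + 66.7 + 45.4 + 67.3 + 54.4 + 68.6)/9 = 59.6222
Numerator Σ_{t=1}^{8}(y_t−ȳ)(y_{t+1}−ȳ) = -520.8360
Denominator Σ(y_t−ȳ)² = 899.4956
r_1 = -520.8360 / 899.4956 = -0.579

-0.579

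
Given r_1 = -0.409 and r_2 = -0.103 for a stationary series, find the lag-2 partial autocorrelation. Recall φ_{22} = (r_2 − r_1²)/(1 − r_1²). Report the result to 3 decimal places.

-0.325

φ_{22} = (r_2 − r_1²) / (1 − r_1²)
r_1² = (-0.409)² = 0.167281
Numerator = -0.103 − 0.1673 = -0.2703; denominator = 1 − 0.1673 = 0.8327
φ_{22} = -0.2703 / 0.8327 = -0.325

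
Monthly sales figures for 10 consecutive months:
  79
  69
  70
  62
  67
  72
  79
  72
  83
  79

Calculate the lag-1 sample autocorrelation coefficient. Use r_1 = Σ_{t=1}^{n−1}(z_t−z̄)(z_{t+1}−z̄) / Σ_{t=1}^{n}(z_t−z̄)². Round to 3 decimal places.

0.340

Mean z̄ = (79 + 69 + 70 + 62 + 67 + 72 + 79 + 72 + 83 + 79)/10 = 73.2000
Numerator Σ_{t=1}^{9}(z_t−z̄)(z_{t+1}−z̄) = 132.9600
Denominator Σ(z_t−z̄)² = 391.6000
r_1 = 132.9600 / 391.6000 = 0.340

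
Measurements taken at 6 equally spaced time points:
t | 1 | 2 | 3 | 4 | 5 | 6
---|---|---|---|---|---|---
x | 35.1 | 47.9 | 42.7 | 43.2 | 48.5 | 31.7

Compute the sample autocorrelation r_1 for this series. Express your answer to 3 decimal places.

Mean x̄ = (35.1 + 47.9 + 42.7 + 43.2 + 48.5 + 31.7)/6 = 41.5167
Σ(x_t−x̄)(x_{t+1}−x̄) = (-40.9597) + (7.5536) + (1.9919) + (11.7553) + (-68.5531) = -88.2119
Denominator Σ(x_t−x̄)² = 231.2883
r_1 = -88.2119 / 231.2883 = -0.381

-0.381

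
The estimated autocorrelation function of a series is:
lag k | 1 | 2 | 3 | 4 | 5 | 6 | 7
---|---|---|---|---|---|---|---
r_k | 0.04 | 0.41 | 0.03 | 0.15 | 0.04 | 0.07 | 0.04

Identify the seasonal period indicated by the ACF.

The largest autocorrelation is r_2 = 0.41, with a weaker echo at lag 4 (0.15); the remaining lags stay at or below 0.07.
The dominant spike at lag 2 indicates a seasonal period of 2.

2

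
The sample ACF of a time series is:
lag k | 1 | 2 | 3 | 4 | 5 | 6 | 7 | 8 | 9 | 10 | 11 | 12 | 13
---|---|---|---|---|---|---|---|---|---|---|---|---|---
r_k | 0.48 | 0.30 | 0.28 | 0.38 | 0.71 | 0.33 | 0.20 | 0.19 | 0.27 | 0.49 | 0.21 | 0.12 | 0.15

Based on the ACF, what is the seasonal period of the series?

The largest autocorrelation is r_5 = 0.71, with a weaker echo at lag 10 (0.49); the remaining lags stay at or below 0.48. The elevated value at lag 1 (0.48), dropping to 0.30 at lag 2, reflects decaying short-term dependence rather than seasonality.
The dominant spike at lag 5 indicates a seasonal period of 5.

5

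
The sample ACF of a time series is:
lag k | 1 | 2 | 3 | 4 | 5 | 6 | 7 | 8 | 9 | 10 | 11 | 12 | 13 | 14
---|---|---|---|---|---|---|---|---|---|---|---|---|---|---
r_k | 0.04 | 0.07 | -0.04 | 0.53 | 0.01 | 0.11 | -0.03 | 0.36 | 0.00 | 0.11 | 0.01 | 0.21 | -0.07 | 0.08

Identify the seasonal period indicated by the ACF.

4

The largest autocorrelation is r_4 = 0.53, with weaker echoes at lags 8 (0.36) and 12 (0.21); the remaining lags stay at or below 0.11.
The dominant spike at lag 4 indicates a seasonal period of 4.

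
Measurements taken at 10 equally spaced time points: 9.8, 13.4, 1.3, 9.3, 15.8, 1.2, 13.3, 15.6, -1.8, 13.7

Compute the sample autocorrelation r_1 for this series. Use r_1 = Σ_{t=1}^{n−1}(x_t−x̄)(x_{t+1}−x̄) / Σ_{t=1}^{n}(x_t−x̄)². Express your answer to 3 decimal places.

Mean x̄ = (9.8 + 13.4 + 1.3 + 9.3 + 15.8 + 1.2 + 13.3 + 15.6 − 1.8 + 13.7)/10 = 9.1600
Numerator Σ_{t=1}^{9}(x_t−x̄)(x_{t+1}−x̄) = -210.2716
Denominator Σ(x_t−x̄)² = 386.9840
r_1 = -210.2716 / 386.9840 = -0.543

-0.543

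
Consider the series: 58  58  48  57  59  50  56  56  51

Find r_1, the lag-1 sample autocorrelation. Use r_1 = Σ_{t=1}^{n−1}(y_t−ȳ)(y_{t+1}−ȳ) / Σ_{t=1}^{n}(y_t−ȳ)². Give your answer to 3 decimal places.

-0.357

Mean ȳ = (58 + 58 + 48 + 57 + 59 + 50 + 56 + 56 + 51)/9 = 54.7778
Numerator Σ_{t=1}^{8}(y_t−ȳ)(y_{t+1}−ȳ) = -46.2716
Denominator Σ(y_t−ȳ)² = 129.5556
r_1 = -46.2716 / 129.5556 = -0.357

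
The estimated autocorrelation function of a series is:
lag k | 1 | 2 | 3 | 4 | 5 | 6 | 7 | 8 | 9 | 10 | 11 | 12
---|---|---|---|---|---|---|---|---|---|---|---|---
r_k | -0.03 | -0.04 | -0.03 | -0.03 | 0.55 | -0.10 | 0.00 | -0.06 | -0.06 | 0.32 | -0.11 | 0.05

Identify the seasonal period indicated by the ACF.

5

The largest autocorrelation is r_5 = 0.55, with a weaker echo at lag 10 (0.32); the remaining lags stay at or below 0.05.
The dominant spike at lag 5 indicates a seasonal period of 5.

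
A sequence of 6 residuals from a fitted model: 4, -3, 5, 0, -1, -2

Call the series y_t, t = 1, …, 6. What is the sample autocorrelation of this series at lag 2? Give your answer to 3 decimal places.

Mean ȳ = (4 − 3 + 5 + 0 − 1 − 2)/6 = 0.5000
Deviations from mean: 3.5000, -3.5000, 4.5000, -0.5000, -1.5000, -2.5000
Numerator Σ_{t=1}^{4}(y_t−ȳ)(y_{t+2}−ȳ) = 12.0000
Denominator Σ(y_t−ȳ)² = 53.5000
r_2 = 12.0000 / 53.5000 = 0.224

0.224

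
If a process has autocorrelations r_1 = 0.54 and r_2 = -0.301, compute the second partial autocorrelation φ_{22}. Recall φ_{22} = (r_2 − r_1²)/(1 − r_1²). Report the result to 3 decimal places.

-0.837

φ_{22} = (r_2 − r_1²) / (1 − r_1²)
r_1² = (0.54)² = 0.2916
Numerator = -0.301 − 0.2916 = -0.5926; denominator = 1 − 0.2916 = 0.7084
φ_{22} = -0.5926 / 0.7084 = -0.837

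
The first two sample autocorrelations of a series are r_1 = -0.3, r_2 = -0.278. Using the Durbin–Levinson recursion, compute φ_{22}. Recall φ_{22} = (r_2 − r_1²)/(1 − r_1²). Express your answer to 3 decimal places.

-0.404

φ_{22} = (r_2 − r_1²) / (1 − r_1²)
r_1² = (-0.3)² = 0.09
Numerator = -0.278 − 0.0900 = -0.3680; denominator = 1 − 0.0900 = 0.9100
φ_{22} = -0.3680 / 0.9100 = -0.404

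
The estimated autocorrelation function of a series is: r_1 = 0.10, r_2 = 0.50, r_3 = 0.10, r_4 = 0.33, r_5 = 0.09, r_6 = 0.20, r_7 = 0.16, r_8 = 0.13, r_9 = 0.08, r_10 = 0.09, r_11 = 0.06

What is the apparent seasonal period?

2

The largest autocorrelation is r_2 = 0.50, with weaker echoes at lags 4 (0.33) and 6 (0.20); the remaining lags stay at or below 0.16.
The dominant spike at lag 2 indicates a seasonal period of 2.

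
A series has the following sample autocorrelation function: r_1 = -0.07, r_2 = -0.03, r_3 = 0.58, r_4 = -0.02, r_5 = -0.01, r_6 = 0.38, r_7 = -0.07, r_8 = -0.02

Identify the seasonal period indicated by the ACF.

The largest autocorrelation is r_3 = 0.58, with a weaker echo at lag 6 (0.38); the remaining lags stay at or below -0.01.
The dominant spike at lag 3 indicates a seasonal period of 3.

3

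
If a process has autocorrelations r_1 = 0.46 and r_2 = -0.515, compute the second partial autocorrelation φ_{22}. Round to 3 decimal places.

-0.922

φ_{22} = (r_2 − r_1²) / (1 − r_1²)
r_1² = (0.46)² = 0.2116
Numerator = -0.515 − 0.2116 = -0.7266; denominator = 1 − 0.2116 = 0.7884
φ_{22} = -0.7266 / 0.7884 = -0.922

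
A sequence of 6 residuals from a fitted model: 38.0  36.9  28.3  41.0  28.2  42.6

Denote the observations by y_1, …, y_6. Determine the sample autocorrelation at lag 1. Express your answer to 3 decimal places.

Mean ȳ = (38.0 + 36.9 + 28.3 + 41.0 + 28.2 + 42.6)/6 = 35.8333
Σ(y_t−ȳ)(y_{t+1}−ȳ) = (2.3111) + (-8.0356) + (-38.9222) + (-39.4389) + (-51.6522) = -135.7378
Denominator Σ(y_t−ȳ)² = 193.3333
r_1 = -135.7378 / 193.3333 = -0.702

-0.702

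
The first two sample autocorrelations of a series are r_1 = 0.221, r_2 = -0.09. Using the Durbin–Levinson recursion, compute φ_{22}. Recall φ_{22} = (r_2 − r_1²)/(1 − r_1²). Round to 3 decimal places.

φ_{22} = (r_2 − r_1²) / (1 − r_1²)
r_1² = (0.221)² = 0.048841
Numerator = -0.09 − 0.0488 = -0.1388; denominator = 1 − 0.0488 = 0.9512
φ_{22} = -0.1388 / 0.9512 = -0.146

-0.146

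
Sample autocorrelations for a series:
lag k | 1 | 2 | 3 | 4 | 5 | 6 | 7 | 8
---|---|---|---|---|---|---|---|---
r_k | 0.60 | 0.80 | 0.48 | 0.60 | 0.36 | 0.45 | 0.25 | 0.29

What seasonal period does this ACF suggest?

2

The largest autocorrelation is r_2 = 0.80; the remaining lags stay at or below 0.60.
The dominant spike at lag 2 indicates a seasonal period of 2.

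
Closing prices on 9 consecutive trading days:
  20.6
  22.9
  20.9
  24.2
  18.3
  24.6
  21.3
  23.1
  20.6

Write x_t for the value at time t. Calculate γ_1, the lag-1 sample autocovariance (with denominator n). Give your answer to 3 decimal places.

Mean x̄ = (20.6 + 22.9 + 20.9 + 24.2 + 18.3 + 24.6 + 21.3 + 23.1 + 20.6)/9 = 21.8333
Σ_{t=1}^{8}(x_t−x̄)(x_{t+1}−x̄) = -26.3711
γ_1 = -26.3711 / 9 = -2.930

-2.930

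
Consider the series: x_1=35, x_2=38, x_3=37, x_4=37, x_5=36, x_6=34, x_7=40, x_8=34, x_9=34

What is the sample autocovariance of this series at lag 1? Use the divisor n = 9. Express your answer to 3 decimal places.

-1.273

Mean x̄ = (35 + 38 + 37 + 37 + 36 + 34 + 40 + 34 + 34)/9 = 36.1111
Σ_{t=1}^{8}(x_t−x̄)(x_{t+1}−x̄) = -11.4568
γ_1 = -11.4568 / 9 = -1.273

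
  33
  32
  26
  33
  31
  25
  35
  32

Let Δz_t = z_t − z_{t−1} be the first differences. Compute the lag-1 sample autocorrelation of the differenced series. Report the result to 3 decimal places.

-0.543

First differences Δz: -1, -6, 7, -2, -6, 10, -3
Mean of differences = -0.1429
Numerator Σ(Δz_t−Δz̄)(Δz_{t+1}−Δz̄) = -127.5918
Denominator Σ(Δz_t−Δz̄)² = 234.8571
r_1(Δz) = -127.5918 / 234.8571 = -0.543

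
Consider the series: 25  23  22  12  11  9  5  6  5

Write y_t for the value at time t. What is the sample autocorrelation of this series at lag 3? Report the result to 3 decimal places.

-0.025

Mean ȳ = (25 + 23 + 22 + 12 + 11 + 9 + 5 + 6 + 5)/9 = 13.1111
Numerator Σ_{t=1}^{6}(y_t−ȳ)(y_{t+3}−ȳ) = -13.2593
Denominator Σ(y_t−ȳ)² = 522.8889
r_3 = -13.2593 / 522.8889 = -0.025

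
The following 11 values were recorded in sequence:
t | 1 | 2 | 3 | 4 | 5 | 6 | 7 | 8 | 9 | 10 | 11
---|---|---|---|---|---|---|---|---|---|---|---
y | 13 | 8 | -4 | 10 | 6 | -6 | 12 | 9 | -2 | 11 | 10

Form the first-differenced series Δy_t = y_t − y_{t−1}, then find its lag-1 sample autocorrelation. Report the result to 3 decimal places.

-0.443

First differences Δy: -5, -12, 14, -4, -12, 18, -3, -11, 13, -1
Mean of differences = -0.3000
Numerator Σ(Δy_t−Δȳ)(Δy_{t+1}−Δȳ) = -508.1900
Denominator Σ(Δy_t−Δȳ)² = 1148.1000
r_1(Δy) = -508.1900 / 1148.1000 = -0.443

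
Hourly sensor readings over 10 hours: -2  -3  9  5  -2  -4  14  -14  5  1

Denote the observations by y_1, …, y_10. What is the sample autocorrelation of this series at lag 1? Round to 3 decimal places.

-0.555

Mean ȳ = (-2 − 3 + 9 + 5 − 2 − 4 + 14 − 14 + 5 + 1)/10 = 0.9000
Numerator Σ_{t=1}^{9}(y_t−ȳ)(y_{t+1}−ȳ) = -304.8100
Denominator Σ(y_t−ȳ)² = 548.9000
r_1 = -304.8100 / 548.9000 = -0.555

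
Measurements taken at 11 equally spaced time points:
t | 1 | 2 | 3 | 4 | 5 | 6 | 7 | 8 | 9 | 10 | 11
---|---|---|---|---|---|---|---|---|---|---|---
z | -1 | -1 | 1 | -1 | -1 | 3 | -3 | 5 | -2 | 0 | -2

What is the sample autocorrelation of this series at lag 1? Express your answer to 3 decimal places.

Mean z̄ = (-1 − 1 + 1 − 1 − 1 + 3 − 3 + 5 − 2 + 0 − 2)/11 = -0.1818
Numerator Σ_{t=1}^{10}(z_t−z̄)(z_{t+1}−z̄) = -36.8512
Denominator Σ(z_t−z̄)² = 55.6364
r_1 = -36.8512 / 55.6364 = -0.662

-0.662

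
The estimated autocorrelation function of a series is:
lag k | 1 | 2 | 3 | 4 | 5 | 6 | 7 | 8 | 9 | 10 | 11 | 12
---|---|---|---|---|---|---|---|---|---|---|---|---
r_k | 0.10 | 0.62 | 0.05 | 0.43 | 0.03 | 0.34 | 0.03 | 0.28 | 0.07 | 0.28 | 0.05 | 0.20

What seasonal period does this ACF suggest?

The largest autocorrelation is r_2 = 0.62, with weaker echoes at lags 4 (0.43), 6 (0.34), 8 (0.28), 10 (0.28) and 12 (0.20); the remaining lags stay at or below 0.10.
The dominant spike at lag 2 indicates a seasonal period of 2.

2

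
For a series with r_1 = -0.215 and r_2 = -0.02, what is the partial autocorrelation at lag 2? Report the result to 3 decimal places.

φ_{22} = (r_2 − r_1²) / (1 − r_1²)
r_1² = (-0.215)² = 0.046225
Numerator = -0.02 − 0.0462 = -0.0662; denominator = 1 − 0.0462 = 0.9538
φ_{22} = -0.0662 / 0.9538 = -0.069

-0.069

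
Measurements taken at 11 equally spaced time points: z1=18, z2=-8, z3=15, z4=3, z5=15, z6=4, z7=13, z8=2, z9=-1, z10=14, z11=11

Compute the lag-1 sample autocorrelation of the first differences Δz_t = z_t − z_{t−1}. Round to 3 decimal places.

First differences Δz: -26, 23, -12, 12, -11, 9, -11, -3, 15, -3
Mean of differences = -0.7000
Numerator Σ(Δz_t−Δz̄)(Δz_{t+1}−Δz̄) = -1390.0900
Denominator Σ(Δz_t−Δz̄)² = 2054.1000
r_1(Δz) = -1390.0900 / 2054.1000 = -0.677

-0.677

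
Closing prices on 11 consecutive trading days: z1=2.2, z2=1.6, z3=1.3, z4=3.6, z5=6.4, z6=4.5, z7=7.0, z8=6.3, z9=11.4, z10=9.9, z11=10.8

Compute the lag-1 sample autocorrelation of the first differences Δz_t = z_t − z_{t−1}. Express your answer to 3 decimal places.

First differences Δz: -0.6, -0.3, 2.3, 2.8, -1.9, 2.5, -0.7, 5.1, -1.5, 0.9
Mean of differences = 0.8600
Numerator Σ(Δz_t−Δz̄)(Δz_{t+1}−Δz̄) = -26.3376
Denominator Σ(Δz_t−Δz̄)² = 45.6040
r_1(Δz) = -26.3376 / 45.6040 = -0.578

-0.578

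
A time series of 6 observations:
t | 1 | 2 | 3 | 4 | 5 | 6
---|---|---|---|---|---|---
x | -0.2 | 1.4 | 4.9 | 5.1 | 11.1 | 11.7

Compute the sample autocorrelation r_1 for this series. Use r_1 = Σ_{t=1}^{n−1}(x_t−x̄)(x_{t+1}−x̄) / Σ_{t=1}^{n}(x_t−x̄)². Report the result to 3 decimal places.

Mean x̄ = (-0.2 + 1.4 + 4.9 + 5.1 + 11.1 + 11.7)/6 = 5.6667
Deviations from mean: -5.8667, -4.2667, -0.7667, -0.5667, 5.4333, 6.0333
Σ(x_t−x̄)(x_{t+1}−x̄) = (25.0311) + (3.2711) + (0.4344) + (-3.0789) + (32.7811) = 58.4389
Denominator Σ(x_t−x̄)² = 119.4533
r_1 = 58.4389 / 119.4533 = 0.489

0.489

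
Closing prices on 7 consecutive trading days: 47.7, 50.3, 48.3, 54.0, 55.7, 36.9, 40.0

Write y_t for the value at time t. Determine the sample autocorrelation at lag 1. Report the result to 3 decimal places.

Mean ȳ = (47.7 + 50.3 + 48.3 + 54.0 + 55.7 + 36.9 + 40.0)/7 = 47.5571
Deviations from mean: 0.1429, 2.7429, 0.7429, 6.4429, 8.1429, -10.6571, -7.5571
Numerator Σ_{t=1}^{6}(y_t−ȳ)(y_{t+1}−ȳ) = 53.4367
Denominator Σ(y_t−ȳ)² = 286.5971
r_1 = 53.4367 / 286.5971 = 0.186

0.186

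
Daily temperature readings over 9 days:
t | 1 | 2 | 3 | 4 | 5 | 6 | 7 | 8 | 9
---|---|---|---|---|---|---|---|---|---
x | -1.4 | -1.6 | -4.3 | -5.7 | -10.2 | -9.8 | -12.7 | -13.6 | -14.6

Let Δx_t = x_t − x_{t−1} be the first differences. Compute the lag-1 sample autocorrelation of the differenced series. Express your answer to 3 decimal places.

First differences Δx: -0.2, -2.7, -1.4, -4.5, 0.4, -2.9, -0.9, -1.0
Mean of differences = -1.6500
Numerator Σ(Δx_t−Δx̄)(Δx_{t+1}−Δx̄) = -11.3525
Denominator Σ(Δx_t−Δx̄)² = 18.1400
r_1(Δx) = -11.3525 / 18.1400 = -0.626

-0.626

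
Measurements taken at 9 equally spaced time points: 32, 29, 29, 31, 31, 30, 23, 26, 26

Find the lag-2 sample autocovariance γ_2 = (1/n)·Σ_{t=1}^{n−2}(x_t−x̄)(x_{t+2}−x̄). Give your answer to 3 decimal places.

Mean x̄ = (32 + 29 + 29 + 31 + 31 + 30 + 23 + 26 + 26)/9 = 28.5556
Σ_{t=1}^{7}(x_t−x̄)(x_{t+2}−x̄) = 4.1605
γ_2 = 4.1605 / 9 = 0.462

0.462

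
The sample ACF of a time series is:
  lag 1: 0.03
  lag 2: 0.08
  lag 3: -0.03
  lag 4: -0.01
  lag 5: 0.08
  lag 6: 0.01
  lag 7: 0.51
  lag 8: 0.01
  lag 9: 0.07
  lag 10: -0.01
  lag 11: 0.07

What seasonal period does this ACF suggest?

7

The largest autocorrelation is r_7 = 0.51; the remaining lags stay at or below 0.08.
The dominant spike at lag 7 indicates a seasonal period of 7.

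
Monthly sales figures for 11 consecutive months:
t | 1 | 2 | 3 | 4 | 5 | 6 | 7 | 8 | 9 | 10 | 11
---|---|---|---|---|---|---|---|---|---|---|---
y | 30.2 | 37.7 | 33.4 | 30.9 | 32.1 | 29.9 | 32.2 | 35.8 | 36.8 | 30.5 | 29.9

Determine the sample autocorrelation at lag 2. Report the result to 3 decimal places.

Mean ȳ = (30.2 + 37.7 + 33.4 + 30.9 + 32.1 + 29.9 + 32.2 + 35.8 + 36.8 + 30.5 + 29.9)/11 = 32.6727
Numerator Σ_{t=1}^{9}(y_t−ȳ)(y_{t+2}−ȳ) = -34.8015
Denominator Σ(y_t−ȳ)² = 82.5218
r_2 = -34.8015 / 82.5218 = -0.422

-0.422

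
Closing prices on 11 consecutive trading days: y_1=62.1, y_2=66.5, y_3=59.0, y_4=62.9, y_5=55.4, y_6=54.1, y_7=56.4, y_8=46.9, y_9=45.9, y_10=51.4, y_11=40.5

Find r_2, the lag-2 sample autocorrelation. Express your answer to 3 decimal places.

0.423

Mean ȳ = (62.1 + 66.5 + 59.0 + 62.9 + 55.4 + 54.1 + 56.4 + 46.9 + 45.9 + 51.4 + 40.5)/11 = 54.6455
Numerator Σ_{t=1}^{9}(y_t−ȳ)(y_{t+2}−ȳ) = 268.1486
Denominator Σ(y_t−ȳ)² = 634.2473
r_2 = 268.1486 / 634.2473 = 0.423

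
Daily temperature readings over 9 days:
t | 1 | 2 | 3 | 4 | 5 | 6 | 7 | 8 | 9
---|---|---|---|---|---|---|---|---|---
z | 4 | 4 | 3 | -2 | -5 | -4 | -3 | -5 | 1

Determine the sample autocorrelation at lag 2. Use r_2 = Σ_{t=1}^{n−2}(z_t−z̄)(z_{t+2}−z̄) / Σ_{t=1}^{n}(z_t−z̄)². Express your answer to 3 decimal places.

Mean z̄ = (4 + 4 + 3 − 2 − 5 − 4 − 3 − 5 + 1)/9 = -0.7778
Numerator Σ_{t=1}^{7}(z_t−z̄)(z_{t+2}−z̄) = 19.2346
Denominator Σ(z_t−z̄)² = 115.5556
r_2 = 19.2346 / 115.5556 = 0.166

0.166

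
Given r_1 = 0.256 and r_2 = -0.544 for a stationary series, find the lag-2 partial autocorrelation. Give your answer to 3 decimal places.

-0.652

φ_{22} = (r_2 − r_1²) / (1 − r_1²)
r_1² = (0.256)² = 0.065536
Numerator = -0.544 − 0.0655 = -0.6095; denominator = 1 − 0.0655 = 0.9345
φ_{22} = -0.6095 / 0.9345 = -0.652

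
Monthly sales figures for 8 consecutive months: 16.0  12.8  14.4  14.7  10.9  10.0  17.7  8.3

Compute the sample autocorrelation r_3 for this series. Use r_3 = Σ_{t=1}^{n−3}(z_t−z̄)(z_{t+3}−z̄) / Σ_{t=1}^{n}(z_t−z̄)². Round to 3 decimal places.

Mean z̄ = (16.0 + 12.8 + 14.4 + 14.7 + 10.9 + 10.0 + 17.7 + 8.3)/8 = 13.1000
Deviations from mean: 2.9000, -0.3000, 1.3000, 1.6000, -2.2000, -3.1000, 4.6000, -4.8000
Σ(z_t−z̄)(z_{t+3}−z̄) = (4.6400) + (0.6600) + (-4.0300) + (7.3600) + (10.5600) = 19.1900
Denominator Σ(z_t−z̄)² = 71.4000
r_3 = 19.1900 / 71.4000 = 0.269

0.269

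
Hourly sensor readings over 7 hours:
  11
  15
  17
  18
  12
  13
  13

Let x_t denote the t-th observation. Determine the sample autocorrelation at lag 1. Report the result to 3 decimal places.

0.153

Mean x̄ = (11 + 15 + 17 + 18 + 12 + 13 + 13)/7 = 14.1429
Deviations from mean: -3.1429, 0.8571, 2.8571, 3.8571, -2.1429, -1.1429, -1.1429
Σ(x_t−x̄)(x_{t+1}−x̄) = (-2.6939) + (2.4490) + (11.0204) + (-8.2653) + (2.4490) + (1.3061) = 6.2653
Denominator Σ(x_t−x̄)² = 40.8571
r_1 = 6.2653 / 40.8571 = 0.153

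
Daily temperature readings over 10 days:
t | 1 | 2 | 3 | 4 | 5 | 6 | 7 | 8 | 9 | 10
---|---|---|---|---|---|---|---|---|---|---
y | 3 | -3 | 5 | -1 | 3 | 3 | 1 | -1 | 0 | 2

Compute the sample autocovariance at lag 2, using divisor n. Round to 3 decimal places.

1.312

Mean ȳ = (3 − 3 + 5 − 1 + 3 + 3 + 1 − 1 + 0 + 2)/10 = 1.2000
Σ_{t=1}^{8}(y_t−ȳ)(y_{t+2}−ȳ) = 13.1200
γ_2 = 13.1200 / 10 = 1.312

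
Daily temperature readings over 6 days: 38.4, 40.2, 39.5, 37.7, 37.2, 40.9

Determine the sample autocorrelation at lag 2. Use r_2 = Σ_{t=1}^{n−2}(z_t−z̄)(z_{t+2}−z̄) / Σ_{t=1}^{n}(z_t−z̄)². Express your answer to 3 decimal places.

-0.495

Mean z̄ = (38.4 + 40.2 + 39.5 + 37.7 + 37.2 + 40.9)/6 = 38.9833
Σ(z_t−z̄)(z_{t+2}−z̄) = (-0.3014) + (-1.5614) + (-0.9214) + (-2.4597) = -5.2439
Denominator Σ(z_t−z̄)² = 10.5883
r_2 = -5.2439 / 10.5883 = -0.495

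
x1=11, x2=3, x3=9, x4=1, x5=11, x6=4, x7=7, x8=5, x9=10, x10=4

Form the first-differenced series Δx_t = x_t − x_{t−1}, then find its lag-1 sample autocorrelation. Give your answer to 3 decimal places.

-0.808

First differences Δx: -8, 6, -8, 10, -7, 3, -2, 5, -6
Mean of differences = -0.7778
Numerator Σ(Δx_t−Δx̄)(Δx_{t+1}−Δx̄) = -308.1605
Denominator Σ(Δx_t−Δx̄)² = 381.5556
r_1(Δx) = -308.1605 / 381.5556 = -0.808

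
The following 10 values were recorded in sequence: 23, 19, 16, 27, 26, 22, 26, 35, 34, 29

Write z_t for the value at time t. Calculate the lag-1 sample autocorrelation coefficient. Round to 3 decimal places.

0.536

Mean z̄ = (23 + 19 + 16 + 27 + 26 + 22 + 26 + 35 + 34 + 29)/10 = 25.7000
Numerator Σ_{t=1}^{9}(z_t−z̄)(z_{t+1}−z̄) = 176.0100
Denominator Σ(z_t−z̄)² = 328.1000
r_1 = 176.0100 / 328.1000 = 0.536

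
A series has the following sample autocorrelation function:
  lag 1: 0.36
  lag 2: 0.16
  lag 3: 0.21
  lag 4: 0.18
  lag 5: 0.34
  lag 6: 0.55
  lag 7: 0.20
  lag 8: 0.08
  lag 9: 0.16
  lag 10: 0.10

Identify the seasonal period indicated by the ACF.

6

The largest autocorrelation is r_6 = 0.55; the remaining lags stay at or below 0.36. The elevated value at lag 1 (0.36), dropping to 0.16 at lag 2, reflects decaying short-term dependence rather than seasonality.
The dominant spike at lag 6 indicates a seasonal period of 6.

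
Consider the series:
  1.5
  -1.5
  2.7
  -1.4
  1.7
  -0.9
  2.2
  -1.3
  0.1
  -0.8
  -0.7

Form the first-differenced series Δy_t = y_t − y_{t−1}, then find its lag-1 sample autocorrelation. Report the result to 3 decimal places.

First differences Δy: -3.0, 4.2, -4.1, 3.1, -2.6, 3.1, -3.5, 1.4, -0.9, 0.1
Mean of differences = -0.2200
Numerator Σ(Δy_t−Δȳ)(Δy_{t+1}−Δȳ) = -75.6444
Denominator Σ(Δy_t−Δȳ)² = 83.9760
r_1(Δy) = -75.6444 / 83.9760 = -0.901

-0.901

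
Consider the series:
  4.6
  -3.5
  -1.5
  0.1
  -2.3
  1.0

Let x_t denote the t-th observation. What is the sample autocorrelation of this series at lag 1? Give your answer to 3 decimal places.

Mean x̄ = (4.6 − 3.5 − 1.5 + 0.1 − 2.3 + 1.0)/6 = -0.2667
Deviations from mean: 4.8667, -3.2333, -1.2333, 0.3667, -2.0333, 1.2667
Σ(x_t−x̄)(x_{t+1}−x̄) = (-15.7356) + (3.9878) + (-0.4522) + (-0.7456) + (-2.5756) = -15.5211
Denominator Σ(x_t−x̄)² = 41.5333
r_1 = -15.5211 / 41.5333 = -0.374

-0.374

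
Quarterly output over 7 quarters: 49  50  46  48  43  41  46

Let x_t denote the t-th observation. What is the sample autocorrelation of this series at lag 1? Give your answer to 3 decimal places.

Mean x̄ = (49 + 50 + 46 + 48 + 43 + 41 + 46)/7 = 46.1429
Σ(x_t−x̄)(x_{t+1}−x̄) = (11.0204) + (-0.5510) + (-0.2653) + (-5.8367) + (16.1633) + (0.7347) = 21.2653
Denominator Σ(x_t−x̄)² = 62.8571
r_1 = 21.2653 / 62.8571 = 0.338

0.338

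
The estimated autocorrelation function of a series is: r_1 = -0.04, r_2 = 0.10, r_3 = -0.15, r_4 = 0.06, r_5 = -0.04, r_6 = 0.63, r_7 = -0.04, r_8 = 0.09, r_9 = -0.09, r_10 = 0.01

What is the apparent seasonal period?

The largest autocorrelation is r_6 = 0.63; the remaining lags stay at or below 0.10.
The dominant spike at lag 6 indicates a seasonal period of 6.

6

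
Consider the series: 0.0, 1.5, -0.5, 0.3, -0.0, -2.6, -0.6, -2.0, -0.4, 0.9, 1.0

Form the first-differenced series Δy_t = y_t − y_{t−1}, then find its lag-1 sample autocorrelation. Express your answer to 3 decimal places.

-0.505

First differences Δy: 1.5, -2.0, 0.8, -0.3, -2.6, 2.0, -1.4, 1.6, 1.3, 0.1
Mean of differences = 0.1000
Numerator Σ(Δy_t−Δȳ)(Δy_{t+1}−Δȳ) = -12.0400
Denominator Σ(Δy_t−Δȳ)² = 23.8600
r_1(Δy) = -12.0400 / 23.8600 = -0.505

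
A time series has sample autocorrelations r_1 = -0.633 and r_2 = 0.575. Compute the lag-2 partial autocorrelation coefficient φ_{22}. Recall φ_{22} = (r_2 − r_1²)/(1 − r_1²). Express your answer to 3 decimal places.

φ_{22} = (r_2 − r_1²) / (1 − r_1²)
r_1² = (-0.633)² = 0.400689
Numerator = 0.575 − 0.4007 = 0.1743; denominator = 1 − 0.4007 = 0.5993
φ_{22} = 0.1743 / 0.5993 = 0.291

0.291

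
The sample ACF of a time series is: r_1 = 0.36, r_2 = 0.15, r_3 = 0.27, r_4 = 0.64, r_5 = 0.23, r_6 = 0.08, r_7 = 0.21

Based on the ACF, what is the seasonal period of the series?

4

The largest autocorrelation is r_4 = 0.64; the remaining lags stay at or below 0.36. The elevated value at lag 1 (0.36), dropping to 0.15 at lag 2, reflects decaying short-term dependence rather than seasonality.
The dominant spike at lag 4 indicates a seasonal period of 4.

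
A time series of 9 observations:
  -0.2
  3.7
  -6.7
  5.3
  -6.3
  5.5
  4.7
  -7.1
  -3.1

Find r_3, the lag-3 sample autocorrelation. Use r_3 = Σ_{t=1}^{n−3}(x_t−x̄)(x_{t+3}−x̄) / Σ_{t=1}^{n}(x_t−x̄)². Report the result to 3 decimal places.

-0.030

Mean x̄ = (-0.2 + 3.7 − 6.7 + 5.3 − 6.3 + 5.5 + 4.7 − 7.1 − 3.1)/9 = -0.4667
Σ(x_t−x̄)(x_{t+3}−x̄) = (1.5378) + (-24.3056) + (-37.1922) + (29.7944) + (38.6944) + (-15.7122) = -7.1833
Denominator Σ(x_t−x̄)² = 236.8000
r_3 = -7.1833 / 236.8000 = -0.030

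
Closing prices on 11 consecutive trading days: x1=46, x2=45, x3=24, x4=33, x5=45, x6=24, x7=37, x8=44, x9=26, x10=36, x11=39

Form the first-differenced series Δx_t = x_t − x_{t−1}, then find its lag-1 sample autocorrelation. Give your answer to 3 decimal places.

First differences Δx: -1, -21, 9, 12, -21, 13, 7, -18, 10, 3
Mean of differences = -0.7000
Numerator Σ(Δx_t−Δx̄)(Δx_{t+1}−Δx̄) = -776.7900
Denominator Σ(Δx_t−Δx̄)² = 1754.1000
r_1(Δx) = -776.7900 / 1754.1000 = -0.443

-0.443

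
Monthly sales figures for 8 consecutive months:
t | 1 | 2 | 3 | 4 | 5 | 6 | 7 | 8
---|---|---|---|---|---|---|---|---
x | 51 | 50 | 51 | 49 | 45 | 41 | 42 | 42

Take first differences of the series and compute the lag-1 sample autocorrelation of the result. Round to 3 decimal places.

0.185

First differences Δx: -1, 1, -2, -4, -4, 1, 0
Mean of differences = -1.2857
Numerator Σ(Δx_t−Δx̄)(Δx_{t+1}−Δx̄) = 5.0612
Denominator Σ(Δx_t−Δx̄)² = 27.4286
r_1(Δx) = 5.0612 / 27.4286 = 0.185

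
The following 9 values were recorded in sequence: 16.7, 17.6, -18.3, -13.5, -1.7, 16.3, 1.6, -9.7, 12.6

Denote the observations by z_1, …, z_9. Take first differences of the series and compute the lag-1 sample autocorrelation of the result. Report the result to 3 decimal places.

-0.115

First differences Δz: 0.9, -35.9, 4.8, 11.8, 18.0, -14.7, -11.3, 22.3
Mean of differences = -0.5125
Numerator Σ(Δz_t−Δz̄)(Δz_{t+1}−Δz̄) = -300.3239
Denominator Σ(Δz_t−Δz̄)² = 2614.8688
r_1(Δz) = -300.3239 / 2614.8688 = -0.115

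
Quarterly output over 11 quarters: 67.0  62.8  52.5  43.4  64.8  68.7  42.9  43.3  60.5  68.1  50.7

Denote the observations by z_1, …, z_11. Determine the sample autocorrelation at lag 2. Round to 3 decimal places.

-0.744

Mean z̄ = (67.0 + 62.8 + 52.5 + 43.4 + 64.8 + 68.7 + 42.9 + 43.3 + 60.5 + 68.1 + 50.7)/11 = 56.7909
Numerator Σ_{t=1}^{9}(z_t−z̄)(z_{t+2}−z̄) = -816.7156
Denominator Σ(z_t−z̄)² = 1097.7491
r_2 = -816.7156 / 1097.7491 = -0.744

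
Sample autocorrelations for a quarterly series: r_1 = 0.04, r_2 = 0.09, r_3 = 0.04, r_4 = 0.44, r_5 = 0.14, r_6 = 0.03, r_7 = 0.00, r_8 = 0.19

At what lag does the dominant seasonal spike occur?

The largest autocorrelation is r_4 = 0.44, with a weaker echo at lag 8 (0.19); the remaining lags stay at or below 0.14.
The dominant spike at lag 4 indicates a seasonal period of 4.

4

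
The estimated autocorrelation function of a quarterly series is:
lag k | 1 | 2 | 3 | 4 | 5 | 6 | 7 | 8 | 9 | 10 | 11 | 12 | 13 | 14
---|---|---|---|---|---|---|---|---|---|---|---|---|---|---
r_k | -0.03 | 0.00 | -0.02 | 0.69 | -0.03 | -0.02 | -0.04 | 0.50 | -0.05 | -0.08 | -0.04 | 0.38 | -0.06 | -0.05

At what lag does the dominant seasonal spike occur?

4

The largest autocorrelation is r_4 = 0.69, with weaker echoes at lags 8 (0.50) and 12 (0.38); the remaining lags stay at or below 0.00.
The dominant spike at lag 4 indicates a seasonal period of 4.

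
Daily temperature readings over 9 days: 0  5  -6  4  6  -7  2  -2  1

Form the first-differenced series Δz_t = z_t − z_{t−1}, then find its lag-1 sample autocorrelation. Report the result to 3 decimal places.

-0.639

First differences Δz: 5, -11, 10, 2, -13, 9, -4, 3
Mean of differences = 0.1250
Numerator Σ(Δz_t−Δz̄)(Δz_{t+1}−Δz̄) = -335.1406
Denominator Σ(Δz_t−Δz̄)² = 524.8750
r_1(Δz) = -335.1406 / 524.8750 = -0.639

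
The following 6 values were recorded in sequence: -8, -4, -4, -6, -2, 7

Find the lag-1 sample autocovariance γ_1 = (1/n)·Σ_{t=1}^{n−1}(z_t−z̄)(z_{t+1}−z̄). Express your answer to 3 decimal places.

2.773

Mean z̄ = (-8 − 4 − 4 − 6 − 2 + 7)/6 = -2.8333
Σ_{t=1}^{5}(z_t−z̄)(z_{t+1}−z̄) = 16.6389
γ_1 = 16.6389 / 6 = 2.773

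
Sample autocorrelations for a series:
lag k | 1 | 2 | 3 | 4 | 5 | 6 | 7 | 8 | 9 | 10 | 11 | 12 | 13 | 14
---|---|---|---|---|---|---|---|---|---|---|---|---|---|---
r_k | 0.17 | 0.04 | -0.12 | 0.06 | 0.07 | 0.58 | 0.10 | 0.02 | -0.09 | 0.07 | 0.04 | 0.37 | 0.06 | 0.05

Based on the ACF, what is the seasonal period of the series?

6

The largest autocorrelation is r_6 = 0.58, with a weaker echo at lag 12 (0.37); the remaining lags stay at or below 0.17.
The dominant spike at lag 6 indicates a seasonal period of 6.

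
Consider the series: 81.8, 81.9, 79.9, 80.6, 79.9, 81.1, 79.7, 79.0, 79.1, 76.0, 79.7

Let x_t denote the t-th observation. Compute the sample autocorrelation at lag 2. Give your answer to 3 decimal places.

0.190

Mean x̄ = (81.8 + 81.9 + 79.9 + 80.6 + 79.9 + 81.1 + 79.7 + 79.0 + 79.1 + 76.0 + 79.7)/11 = 79.8818
Numerator Σ_{t=1}^{9}(x_t−x̄)(x_{t+2}−x̄) = 4.9893
Denominator Σ(x_t−x̄)² = 26.2764
r_2 = 4.9893 / 26.2764 = 0.190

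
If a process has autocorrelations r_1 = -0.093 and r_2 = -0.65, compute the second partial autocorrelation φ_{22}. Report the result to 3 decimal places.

-0.664

φ_{22} = (r_2 − r_1²) / (1 − r_1²)
r_1² = (-0.093)² = 0.008649
Numerator = -0.65 − 0.0086 = -0.6586; denominator = 1 − 0.0086 = 0.9914
φ_{22} = -0.6586 / 0.9914 = -0.664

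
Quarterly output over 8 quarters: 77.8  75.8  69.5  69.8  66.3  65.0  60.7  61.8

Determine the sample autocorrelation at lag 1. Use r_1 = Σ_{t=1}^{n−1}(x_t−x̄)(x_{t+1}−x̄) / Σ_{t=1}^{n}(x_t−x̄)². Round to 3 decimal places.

0.604

Mean x̄ = (77.8 + 75.8 + 69.5 + 69.8 + 66.3 + 65.0 + 60.7 + 61.8)/8 = 68.3375
Deviations from mean: 9.4625, 7.4625, 1.1625, 1.4625, -2.0375, -3.3375, -7.6375, -6.5375
Numerator Σ_{t=1}^{7}(x_t−x̄)(x_{t+1}−x̄) = 160.2298
Denominator Σ(x_t−x̄)² = 265.0788
r_1 = 160.2298 / 265.0788 = 0.604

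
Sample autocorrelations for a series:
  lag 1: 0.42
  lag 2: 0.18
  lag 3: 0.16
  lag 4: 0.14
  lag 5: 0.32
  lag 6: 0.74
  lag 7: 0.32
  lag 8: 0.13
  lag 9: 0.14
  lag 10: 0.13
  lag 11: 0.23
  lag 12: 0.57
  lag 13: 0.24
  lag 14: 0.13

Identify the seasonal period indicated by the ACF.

The largest autocorrelation is r_6 = 0.74, with a weaker echo at lag 12 (0.57); the remaining lags stay at or below 0.42. The elevated value at lag 1 (0.42), dropping to 0.18 at lag 2, reflects decaying short-term dependence rather than seasonality.
The dominant spike at lag 6 indicates a seasonal period of 6.

6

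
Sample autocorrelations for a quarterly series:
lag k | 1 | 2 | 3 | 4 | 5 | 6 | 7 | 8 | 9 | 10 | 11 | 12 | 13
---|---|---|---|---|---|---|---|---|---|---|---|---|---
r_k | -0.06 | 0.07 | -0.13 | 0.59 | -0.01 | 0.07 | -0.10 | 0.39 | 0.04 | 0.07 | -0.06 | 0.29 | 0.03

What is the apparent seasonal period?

The largest autocorrelation is r_4 = 0.59, with weaker echoes at lags 8 (0.39) and 12 (0.29); the remaining lags stay at or below 0.07.
The dominant spike at lag 4 indicates a seasonal period of 4.

4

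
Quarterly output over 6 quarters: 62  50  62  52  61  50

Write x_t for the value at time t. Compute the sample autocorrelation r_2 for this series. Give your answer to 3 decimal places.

0.615

Mean x̄ = (62 + 50 + 62 + 52 + 61 + 50)/6 = 56.1667
Numerator Σ_{t=1}^{4}(x_t−x̄)(x_{t+2}−x̄) = 113.6111
Denominator Σ(x_t−x̄)² = 184.8333
r_2 = 113.6111 / 184.8333 = 0.615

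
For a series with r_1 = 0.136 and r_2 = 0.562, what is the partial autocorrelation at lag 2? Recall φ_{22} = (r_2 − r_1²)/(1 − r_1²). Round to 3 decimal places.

φ_{22} = (r_2 − r_1²) / (1 − r_1²)
r_1² = (0.136)² = 0.018496
Numerator = 0.562 − 0.0185 = 0.5435; denominator = 1 − 0.0185 = 0.9815
φ_{22} = 0.5435 / 0.9815 = 0.554

0.554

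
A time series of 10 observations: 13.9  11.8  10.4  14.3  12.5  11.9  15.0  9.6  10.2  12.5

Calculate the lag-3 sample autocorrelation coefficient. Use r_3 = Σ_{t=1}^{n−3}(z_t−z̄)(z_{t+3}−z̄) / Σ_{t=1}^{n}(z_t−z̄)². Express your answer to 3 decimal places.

Mean z̄ = (13.9 + 11.8 + 10.4 + 14.3 + 12.5 + 11.9 + 15.0 + 9.6 + 10.2 + 12.5)/10 = 12.2100
Numerator Σ_{t=1}^{7}(z_t−z̄)(z_{t+3}−z̄) = 10.4807
Denominator Σ(z_t−z̄)² = 29.5690
r_3 = 10.4807 / 29.5690 = 0.354

0.354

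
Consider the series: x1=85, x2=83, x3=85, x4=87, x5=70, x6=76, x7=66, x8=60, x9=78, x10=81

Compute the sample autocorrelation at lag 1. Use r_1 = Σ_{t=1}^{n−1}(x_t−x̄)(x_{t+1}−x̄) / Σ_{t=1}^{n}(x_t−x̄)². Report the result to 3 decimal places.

0.404

Mean x̄ = (85 + 83 + 85 + 87 + 70 + 76 + 66 + 60 + 78 + 81)/10 = 77.1000
Numerator Σ_{t=1}^{9}(x_t−x̄)(x_{t+1}−x̄) = 299.0900
Denominator Σ(x_t−x̄)² = 740.9000
r_1 = 299.0900 / 740.9000 = 0.404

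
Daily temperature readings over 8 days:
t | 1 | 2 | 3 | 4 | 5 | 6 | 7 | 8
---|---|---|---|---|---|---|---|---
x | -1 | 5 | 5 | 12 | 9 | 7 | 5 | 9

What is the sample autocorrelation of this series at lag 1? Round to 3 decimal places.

0.153

Mean x̄ = (-1 + 5 + 5 + 12 + 9 + 7 + 5 + 9)/8 = 6.3750
Deviations from mean: -7.3750, -1.3750, -1.3750, 5.6250, 2.6250, 0.6250, -1.3750, 2.6250
Σ(x_t−x̄)(x_{t+1}−x̄) = (10.1406) + (1.8906) + (-7.7344) + (14.7656) + (1.6406) + (-0.8594) + (-3.6094) = 16.2344
Denominator Σ(x_t−x̄)² = 105.8750
r_1 = 16.2344 / 105.8750 = 0.153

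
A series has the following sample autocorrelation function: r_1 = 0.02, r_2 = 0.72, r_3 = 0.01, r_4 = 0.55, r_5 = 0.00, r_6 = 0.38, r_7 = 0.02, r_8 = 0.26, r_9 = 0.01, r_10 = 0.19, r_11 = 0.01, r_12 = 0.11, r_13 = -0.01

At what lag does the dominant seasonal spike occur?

The largest autocorrelation is r_2 = 0.72, with weaker echoes at lags 4 (0.55), 6 (0.38), 8 (0.26) and 10 (0.19); the remaining lags stay at or below 0.11.
The dominant spike at lag 2 indicates a seasonal period of 2.

2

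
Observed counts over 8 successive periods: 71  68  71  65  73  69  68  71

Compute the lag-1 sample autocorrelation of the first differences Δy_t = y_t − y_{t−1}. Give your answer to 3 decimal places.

-0.736

First differences Δy: -3, 3, -6, 8, -4, -1, 3
Mean of differences = 0.0000
Numerator Σ(Δy_t−Δȳ)(Δy_{t+1}−Δȳ) = -106.0000
Denominator Σ(Δy_t−Δȳ)² = 144.0000
r_1(Δy) = -106.0000 / 144.0000 = -0.736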